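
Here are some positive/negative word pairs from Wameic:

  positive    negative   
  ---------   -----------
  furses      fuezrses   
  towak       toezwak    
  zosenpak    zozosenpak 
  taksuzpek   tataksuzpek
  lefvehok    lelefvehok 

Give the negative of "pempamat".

pepempamat

"pempamat" has 3 vowels. The stems with 3 vowels (zosenpak → zozosenpak, taksuzpek → tataksuzpek, lefvehok → lelefvehok) repeat the first consonant+vowel as a prefix.
So pempamat → pepempamat.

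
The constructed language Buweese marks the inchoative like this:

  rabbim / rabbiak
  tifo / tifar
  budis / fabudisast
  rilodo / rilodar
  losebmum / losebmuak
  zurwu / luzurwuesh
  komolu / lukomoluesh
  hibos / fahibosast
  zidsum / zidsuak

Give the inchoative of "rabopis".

farabopisast

"rabopis" ends in -s. The stems ending in -s (hibos → fahibosast, budis → fabudisast) add fa- … -ast around the stem.
So rabopis → farabopisast.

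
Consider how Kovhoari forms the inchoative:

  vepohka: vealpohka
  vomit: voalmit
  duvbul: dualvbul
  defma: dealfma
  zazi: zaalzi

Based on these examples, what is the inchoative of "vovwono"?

Every pair shown (vepohka → vealpohka, vomit → voalmit, duvbul → dualvbul, …) follows the same rule: insert -al- after the first vowel.
So vovwono → voalvwono.

voalvwono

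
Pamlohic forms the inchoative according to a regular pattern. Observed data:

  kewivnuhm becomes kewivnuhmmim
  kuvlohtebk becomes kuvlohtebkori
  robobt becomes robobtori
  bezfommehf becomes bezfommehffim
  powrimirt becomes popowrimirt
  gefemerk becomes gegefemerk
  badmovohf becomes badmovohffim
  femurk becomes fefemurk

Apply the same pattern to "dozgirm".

kuvlohtebk and gefemerk both end in -k yet inflect differently (kuvlohtebkori, gegefemerk), so the final letter is not what conditions the rule; the second-to-last letter is.
"dozgirm" has second-to-last letter 'r'. The stems whose second-to-last letter is 'r' (gefemerk → gegefemerk, powrimirt → popowrimirt, femurk → fefemurk) repeat the first consonant+vowel as a prefix.
So dozgirm → dodozgirm.

dodozgirm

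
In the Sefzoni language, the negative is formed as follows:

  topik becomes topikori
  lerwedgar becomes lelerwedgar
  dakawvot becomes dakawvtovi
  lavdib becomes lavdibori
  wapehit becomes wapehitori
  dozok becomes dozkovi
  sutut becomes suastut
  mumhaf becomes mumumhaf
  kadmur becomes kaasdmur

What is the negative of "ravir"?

ravirori

"ravir" has last vowel 'i'. The stems whose last vowel is 'i' (topik → topikori, lavdib → lavdibori, wapehit → wapehitori) add -ori.
The other patterns: stems whose last vowel is 'a' repeat the first consonant+vowel as a prefix; stems whose last vowel is 'o' delete the last vowel and add -ovi; stems whose last vowel is 'u' insert -as- after the first vowel.
So ravir → ravirori.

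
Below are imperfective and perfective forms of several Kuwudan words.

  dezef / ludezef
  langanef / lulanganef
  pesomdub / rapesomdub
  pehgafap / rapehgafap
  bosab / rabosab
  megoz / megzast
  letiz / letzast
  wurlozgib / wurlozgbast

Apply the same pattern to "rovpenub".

rarovpenub

pesomdub and wurlozgib both end in -b yet inflect differently (rapesomdub, wurlozgbast), so the final letter is not what conditions the rule; the last vowel is.
"rovpenub" has last vowel 'u'. The one such stem in the data (pesomdub → rapesomdub) adds the prefix ra-, so the same rule applies.
So rovpenub → rarovpenub.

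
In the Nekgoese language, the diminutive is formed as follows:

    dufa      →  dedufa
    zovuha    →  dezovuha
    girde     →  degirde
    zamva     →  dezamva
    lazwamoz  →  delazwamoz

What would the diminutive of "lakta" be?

delakta

Every pair shown (dufa → dedufa, zovuha → dezovuha, girde → degirde, …) follows the same rule: add the prefix de-.
So lakta → delakta.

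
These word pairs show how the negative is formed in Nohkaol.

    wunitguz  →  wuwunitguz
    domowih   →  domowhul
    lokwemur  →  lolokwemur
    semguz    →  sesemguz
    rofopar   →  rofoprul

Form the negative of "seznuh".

seseznuh

lokwemur and rofopar both end in -r yet inflect differently (lolokwemur, rofoprul), so the final letter is not what conditions the rule; the last vowel is.
"seznuh" has last vowel 'u'. The stems whose last vowel is 'u' (semguz → sesemguz, wunitguz → wuwunitguz, lokwemur → lolokwemur) repeat the first consonant+vowel as a prefix.
So seznuh → seseznuh.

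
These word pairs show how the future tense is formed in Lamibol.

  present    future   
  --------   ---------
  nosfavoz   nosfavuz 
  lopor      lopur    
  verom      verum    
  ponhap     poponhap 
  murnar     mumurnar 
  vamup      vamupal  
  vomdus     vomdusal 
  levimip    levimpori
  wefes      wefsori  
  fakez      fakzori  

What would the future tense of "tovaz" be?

totovaz

lopor and murnar both end in -r yet inflect differently (lopur, mumurnar), so the final letter is not what conditions the rule; the last vowel is.
"tovaz" has last vowel 'a'. The stems whose last vowel is 'a' (ponhap → poponhap, murnar → mumurnar) repeat the first consonant+vowel as a prefix.
The other patterns: stems whose last vowel is 'o' change the last vowel to 'u'; stems whose last vowel is 'u' add -al; stems whose last vowel is 'e' or 'i' delete the last vowel and add -ori.
So tovaz → totovaz.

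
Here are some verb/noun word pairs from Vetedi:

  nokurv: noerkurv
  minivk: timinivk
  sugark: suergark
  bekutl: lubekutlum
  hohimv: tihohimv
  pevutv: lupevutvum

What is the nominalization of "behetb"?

hohimv and pevutv both end in -v yet inflect differently (tihohimv, lupevutvum), so the final letter is not what conditions the rule; the second-to-last letter is.
"behetb" has second-to-last letter 't'. The stems whose second-to-last letter is 't' (bekutl → lubekutlum, pevutv → lupevutvum) add lu- … -um around the stem.
The other patterns: stems whose second-to-last letter is 'm' or 'v' add the prefix ti-; stems whose second-to-last letter is 'r' insert -er- after the first vowel.
So behetb → lubehetbum.

lubehetbum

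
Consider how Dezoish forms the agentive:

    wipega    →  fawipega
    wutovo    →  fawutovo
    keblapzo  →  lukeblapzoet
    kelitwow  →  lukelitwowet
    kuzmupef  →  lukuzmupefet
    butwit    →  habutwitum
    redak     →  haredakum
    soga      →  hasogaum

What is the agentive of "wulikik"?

fawulikik

wutovo and keblapzo both end in -o yet inflect differently (fawutovo, lukeblapzoet), so the final letter is not what conditions the rule; the first letter is.
"wulikik" begins with w-. The stems beginning with w- (wipega → fawipega, wutovo → fawutovo) add the prefix fa-.
The other patterns: stems beginning with k- add lu- … -et around the stem; stems beginning with b-, r- or s- add ha- … -um around the stem.
So wulikik → fawulikik.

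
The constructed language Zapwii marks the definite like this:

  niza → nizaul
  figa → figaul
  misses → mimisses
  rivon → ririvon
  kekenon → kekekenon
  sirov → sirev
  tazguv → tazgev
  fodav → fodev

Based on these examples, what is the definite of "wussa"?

wussaul

rivon and sirov both have last vowel 'o' yet inflect differently (ririvon, sirev), so the last vowel is not what conditions the rule; the final letter is.
"wussa" ends in -a. The stems ending in -a (niza → nizaul, figa → figaul) add -ul.
So wussa → wussaul.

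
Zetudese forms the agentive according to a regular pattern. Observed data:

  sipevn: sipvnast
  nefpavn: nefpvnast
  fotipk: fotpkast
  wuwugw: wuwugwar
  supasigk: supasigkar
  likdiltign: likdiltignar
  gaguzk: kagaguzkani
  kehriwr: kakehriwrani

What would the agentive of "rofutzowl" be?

fotipk and supasigk both end in -k yet inflect differently (fotpkast, supasigkar), so the final letter is not what conditions the rule; the second-to-last letter is.
"rofutzowl" has second-to-last letter 'w'. The one such stem in the data (kehriwr → kakehriwrani) adds ka- … -ani around the stem, so the same rule applies.
So rofutzowl → karofutzowlani.

karofutzowlani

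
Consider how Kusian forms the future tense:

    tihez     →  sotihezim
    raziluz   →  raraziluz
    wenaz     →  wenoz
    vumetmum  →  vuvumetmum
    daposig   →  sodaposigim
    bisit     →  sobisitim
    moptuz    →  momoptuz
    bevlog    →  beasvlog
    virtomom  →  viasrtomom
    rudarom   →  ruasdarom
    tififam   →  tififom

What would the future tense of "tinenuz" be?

"tinenuz" has last vowel 'u'. The stems whose last vowel is 'u' (vumetmum → vuvumetmum, moptuz → momoptuz, raziluz → raraziluz) repeat the first consonant+vowel as a prefix.
The other patterns: stems whose last vowel is 'o' insert -as- after the first vowel; stems whose last vowel is 'a' change the last vowel to 'o'; stems whose last vowel is 'e' or 'i' add so- … -im around the stem.
So tinenuz → titinenuz.

titinenuz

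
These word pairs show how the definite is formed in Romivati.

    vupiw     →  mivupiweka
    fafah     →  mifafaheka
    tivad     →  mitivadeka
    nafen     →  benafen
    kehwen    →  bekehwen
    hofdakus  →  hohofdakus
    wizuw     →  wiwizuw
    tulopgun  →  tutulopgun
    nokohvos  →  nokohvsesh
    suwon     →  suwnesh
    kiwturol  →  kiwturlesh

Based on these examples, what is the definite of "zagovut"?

zazagovut

"zagovut" has last vowel 'u'. The stems whose last vowel is 'u' (hofdakus → hohofdakus, wizuw → wiwizuw, tulopgun → tutulopgun) repeat the first consonant+vowel as a prefix.
The other patterns: stems whose last vowel is 'a' or 'i' add mi- … -eka around the stem; stems whose last vowel is 'e' add the prefix be-; stems whose last vowel is 'o' delete the last vowel and add -esh.
So zagovut → zazagovut.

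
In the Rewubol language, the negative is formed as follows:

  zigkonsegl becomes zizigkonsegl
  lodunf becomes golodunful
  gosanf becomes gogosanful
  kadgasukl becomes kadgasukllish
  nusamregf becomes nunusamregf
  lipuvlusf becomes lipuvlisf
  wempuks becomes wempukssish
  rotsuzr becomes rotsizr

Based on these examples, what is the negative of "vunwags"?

gosanf and nusamregf both end in -f yet inflect differently (gogosanful, nunusamregf), so the final letter is not what conditions the rule; the second-to-last letter is.
"vunwags" has second-to-last letter 'g'. The stems whose second-to-last letter is 'g' (nusamregf → nunusamregf, zigkonsegl → zizigkonsegl) repeat the first consonant+vowel as a prefix.
The other patterns: stems whose second-to-last letter is 'n' add go- … -ul around the stem; stems whose second-to-last letter is 'k' double the final consonant and add -ish; stems whose second-to-last letter is 's' or 'z' change the last vowel to 'i'.
So vunwags → vuvunwags.

vuvunwags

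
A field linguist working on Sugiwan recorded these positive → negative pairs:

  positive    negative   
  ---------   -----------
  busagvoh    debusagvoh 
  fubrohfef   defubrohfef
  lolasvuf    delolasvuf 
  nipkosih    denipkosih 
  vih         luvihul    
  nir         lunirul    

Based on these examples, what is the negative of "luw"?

luluwul

busagvoh and vih both end in -h yet inflect differently (debusagvoh, luvihul), so the final letter is not what conditions the rule; the number of vowels is.
"luw" has 1 vowel. The stems with 1 vowel (vih → luvihul, nir → lunirul) add lu- … -ul around the stem.
The other pattern: stems with 3 vowels add the prefix de-.
So luw → luluwul.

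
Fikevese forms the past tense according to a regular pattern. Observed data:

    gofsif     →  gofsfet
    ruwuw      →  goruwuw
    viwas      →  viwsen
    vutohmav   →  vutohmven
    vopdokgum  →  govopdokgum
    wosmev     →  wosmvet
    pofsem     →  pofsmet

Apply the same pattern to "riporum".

vutohmav and wosmev both end in -v yet inflect differently (vutohmven, wosmvet), so the final letter is not what conditions the rule; the last vowel is.
"riporum" has last vowel 'u'. The stems whose last vowel is 'u' (ruwuw → goruwuw, vopdokgum → govopdokgum) add the prefix go-.
The other patterns: stems whose last vowel is 'a' delete the last vowel and add -en; stems whose last vowel is 'e' or 'i' delete the last vowel and add -et.
So riporum → goriporum.

goriporum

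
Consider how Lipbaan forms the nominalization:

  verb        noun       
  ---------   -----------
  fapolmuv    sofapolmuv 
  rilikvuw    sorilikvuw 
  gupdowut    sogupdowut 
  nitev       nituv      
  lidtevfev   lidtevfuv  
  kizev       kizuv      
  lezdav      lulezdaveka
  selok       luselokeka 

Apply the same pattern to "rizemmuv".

sorizemmuv

fapolmuv and nitev both end in -v yet inflect differently (sofapolmuv, nituv), so the final letter is not what conditions the rule; the last vowel is.
"rizemmuv" has last vowel 'u'. The stems whose last vowel is 'u' (fapolmuv → sofapolmuv, rilikvuw → sorilikvuw, gupdowut → sogupdowut) add the prefix so-.
So rizemmuv → sorizemmuv.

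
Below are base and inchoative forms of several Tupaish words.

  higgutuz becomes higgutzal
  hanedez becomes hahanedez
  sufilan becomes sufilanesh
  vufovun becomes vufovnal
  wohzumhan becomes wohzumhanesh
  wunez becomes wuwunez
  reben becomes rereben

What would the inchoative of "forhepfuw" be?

wohzumhan and vufovun both end in -n yet inflect differently (wohzumhanesh, vufovnal), so the final letter is not what conditions the rule; the last vowel is.
"forhepfuw" has last vowel 'u'. The stems whose last vowel is 'u' (vufovun → vufovnal, higgutuz → higgutzal) delete the last vowel and add -al.
The other patterns: stems whose last vowel is 'a' add -esh; stems whose last vowel is 'e' repeat the first consonant+vowel as a prefix.
So forhepfuw → forhepfwal.

forhepfwal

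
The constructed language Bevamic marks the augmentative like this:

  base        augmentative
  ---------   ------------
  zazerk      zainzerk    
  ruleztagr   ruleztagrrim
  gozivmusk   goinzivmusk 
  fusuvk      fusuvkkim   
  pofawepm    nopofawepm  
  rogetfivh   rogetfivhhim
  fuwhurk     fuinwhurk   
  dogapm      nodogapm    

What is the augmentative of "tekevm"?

fusuvk and zazerk both end in -k yet inflect differently (fusuvkkim, zainzerk), so the final letter is not what conditions the rule; the second-to-last letter is.
"tekevm" has second-to-last letter 'v'. The stems whose second-to-last letter is 'v' (rogetfivh → rogetfivhhim, fusuvk → fusuvkkim) double the final consonant and add -im.
The other patterns: stems whose second-to-last letter is 'p' add the prefix no-; stems whose second-to-last letter is 'r' or 's' insert -in- after the first vowel.
So tekevm → tekevmmim.

tekevmmim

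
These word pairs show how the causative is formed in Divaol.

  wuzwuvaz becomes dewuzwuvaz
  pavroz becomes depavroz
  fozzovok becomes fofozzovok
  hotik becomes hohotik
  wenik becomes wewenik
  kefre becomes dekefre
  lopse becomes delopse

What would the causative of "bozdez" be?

debozdez

"bozdez" ends in -z. The stems ending in -z (pavroz → depavroz, wuzwuvaz → dewuzwuvaz) add the prefix de-.
The other pattern: stems ending in -k repeat the first consonant+vowel as a prefix.
So bozdez → debozdez.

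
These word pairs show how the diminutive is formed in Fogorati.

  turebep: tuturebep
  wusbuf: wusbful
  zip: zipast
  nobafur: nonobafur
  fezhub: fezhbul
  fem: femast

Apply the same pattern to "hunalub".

zip and turebep both end in -p yet inflect differently (zipast, tuturebep), so the final letter is not what conditions the rule; the number of vowels is.
"hunalub" has 3 vowels. The stems with 3 vowels (nobafur → nonobafur, turebep → tuturebep) repeat the first consonant+vowel as a prefix.
So hunalub → huhunalub.

huhunalub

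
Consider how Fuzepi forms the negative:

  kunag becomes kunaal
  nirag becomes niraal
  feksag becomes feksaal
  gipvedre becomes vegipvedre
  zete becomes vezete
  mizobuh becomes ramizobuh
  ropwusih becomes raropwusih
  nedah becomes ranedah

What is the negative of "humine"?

vehumine

"humine" ends in -e. The stems ending in -e (gipvedre → vegipvedre, zete → vezete) add the prefix ve-.
The other patterns: stems ending in -g drop the final letter and add -al; stems ending in -h add the prefix ra-.
So humine → vehumine.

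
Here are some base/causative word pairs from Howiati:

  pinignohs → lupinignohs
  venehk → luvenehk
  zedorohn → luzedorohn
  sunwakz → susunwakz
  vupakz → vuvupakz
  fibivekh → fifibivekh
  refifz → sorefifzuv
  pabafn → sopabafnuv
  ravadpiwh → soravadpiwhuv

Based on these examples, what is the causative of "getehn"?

lugetehn

sunwakz and refifz both end in -z yet inflect differently (susunwakz, sorefifzuv), so the final letter is not what conditions the rule; the second-to-last letter is.
"getehn" has second-to-last letter 'h'. The stems whose second-to-last letter is 'h' (pinignohs → lupinignohs, venehk → luvenehk, zedorohn → luzedorohn) add the prefix lu-.
So getehn → lugetehn.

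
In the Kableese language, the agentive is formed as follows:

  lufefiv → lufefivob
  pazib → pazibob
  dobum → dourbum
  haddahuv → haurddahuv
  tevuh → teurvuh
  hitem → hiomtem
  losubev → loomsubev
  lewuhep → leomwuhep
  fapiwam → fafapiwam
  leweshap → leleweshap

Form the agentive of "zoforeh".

lufefiv and haddahuv both end in -v yet inflect differently (lufefivob, haurddahuv), so the final letter is not what conditions the rule; the last vowel is.
"zoforeh" has last vowel 'e'. The stems whose last vowel is 'e' (hitem → hiomtem, losubev → loomsubev, lewuhep → leomwuhep) insert -om- after the first vowel.
The other patterns: stems whose last vowel is 'i' add -ob; stems whose last vowel is 'u' insert -ur- after the first vowel; stems whose last vowel is 'a' repeat the first consonant+vowel as a prefix.
So zoforeh → zoomforeh.

zoomforeh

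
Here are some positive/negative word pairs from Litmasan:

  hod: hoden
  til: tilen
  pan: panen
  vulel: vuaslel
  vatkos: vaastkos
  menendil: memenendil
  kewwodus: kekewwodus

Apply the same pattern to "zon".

til and vulel both end in -l yet inflect differently (tilen, vuaslel), so the final letter is not what conditions the rule; the number of vowels is.
"zon" has 1 vowel. The stems with 1 vowel (hod → hoden, til → tilen, pan → panen) add -en.
The other patterns: stems with 2 vowels insert -as- after the first vowel; stems with 3 vowels repeat the first consonant+vowel as a prefix.
So zon → zonen.

zonen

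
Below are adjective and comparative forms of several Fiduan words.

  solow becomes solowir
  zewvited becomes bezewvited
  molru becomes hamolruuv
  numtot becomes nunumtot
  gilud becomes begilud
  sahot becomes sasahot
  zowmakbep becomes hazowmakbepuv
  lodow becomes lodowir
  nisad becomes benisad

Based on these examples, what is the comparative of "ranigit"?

raranigit

sahot and lodow both have last vowel 'o' yet inflect differently (sasahot, lodowir), so the last vowel is not what conditions the rule; the final letter is.
"ranigit" ends in -t. The stems ending in -t (sahot → sasahot, numtot → nunumtot) repeat the first consonant+vowel as a prefix.
The other patterns: stems ending in -d add the prefix be-; stems ending in -w add -ir; stems ending in -p or -u add ha- … -uv around the stem.
So ranigit → raranigit.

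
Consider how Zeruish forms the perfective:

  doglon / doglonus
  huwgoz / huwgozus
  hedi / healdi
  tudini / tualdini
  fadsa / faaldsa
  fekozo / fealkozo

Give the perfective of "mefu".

mealfu

fekozo and doglon both have last vowel 'o' yet inflect differently (fealkozo, doglonus), so the last vowel is not what conditions the rule; whether the stem ends in a vowel or a consonant is.
"mefu" ends in a vowel. The stems ending in a vowel (fadsa → faaldsa, fekozo → fealkozo, hedi → healdi) insert -al- after the first vowel.
The other pattern: stems ending in a consonant add -us.
So mefu → mealfu.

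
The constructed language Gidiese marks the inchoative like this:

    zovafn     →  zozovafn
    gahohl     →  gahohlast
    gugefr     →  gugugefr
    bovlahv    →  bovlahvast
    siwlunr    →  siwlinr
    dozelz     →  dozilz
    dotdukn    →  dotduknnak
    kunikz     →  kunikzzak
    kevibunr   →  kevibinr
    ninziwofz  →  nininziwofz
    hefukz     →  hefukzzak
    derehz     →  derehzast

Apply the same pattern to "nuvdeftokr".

hefukz and ninziwofz both end in -z yet inflect differently (hefukzzak, nininziwofz), so the final letter is not what conditions the rule; the second-to-last letter is.
"nuvdeftokr" has second-to-last letter 'k'. The stems whose second-to-last letter is 'k' (dotdukn → dotduknnak, hefukz → hefukzzak, kunikz → kunikzzak) double the final consonant and add -ak.
The other patterns: stems whose second-to-last letter is 'f' repeat the first consonant+vowel as a prefix; stems whose second-to-last letter is 'h' add -ast; stems whose second-to-last letter is 'l' or 'n' change the last vowel to 'i'.
So nuvdeftokr → nuvdeftokrrak.

nuvdeftokrrak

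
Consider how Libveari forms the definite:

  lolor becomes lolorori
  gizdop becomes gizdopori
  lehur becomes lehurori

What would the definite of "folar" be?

Every pair shown (lolor → lolorori, gizdop → gizdopori, lehur → lehurori) follows the same rule: add -ori.
So folar → folarori.

folarori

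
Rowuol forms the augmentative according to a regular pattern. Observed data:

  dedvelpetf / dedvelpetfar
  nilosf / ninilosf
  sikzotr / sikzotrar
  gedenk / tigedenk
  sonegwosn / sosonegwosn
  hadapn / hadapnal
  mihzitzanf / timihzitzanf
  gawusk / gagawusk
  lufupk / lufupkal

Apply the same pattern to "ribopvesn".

riribopvesn

dedvelpetf and nilosf both end in -f yet inflect differently (dedvelpetfar, ninilosf), so the final letter is not what conditions the rule; the second-to-last letter is.
"ribopvesn" has second-to-last letter 's'. The stems whose second-to-last letter is 's' (nilosf → ninilosf, gawusk → gagawusk, sonegwosn → sosonegwosn) repeat the first consonant+vowel as a prefix.
So ribopvesn → riribopvesn.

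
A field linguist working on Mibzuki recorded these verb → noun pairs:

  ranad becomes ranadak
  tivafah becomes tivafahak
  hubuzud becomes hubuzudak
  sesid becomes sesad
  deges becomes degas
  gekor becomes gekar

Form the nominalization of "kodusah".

kodusahak

ranad and sesid both end in -d yet inflect differently (ranadak, sesad), so the final letter is not what conditions the rule; the last vowel is.
"kodusah" has last vowel 'a'. The stems whose last vowel is 'a' (ranad → ranadak, tivafah → tivafahak) add -ak.
So kodusah → kodusahak.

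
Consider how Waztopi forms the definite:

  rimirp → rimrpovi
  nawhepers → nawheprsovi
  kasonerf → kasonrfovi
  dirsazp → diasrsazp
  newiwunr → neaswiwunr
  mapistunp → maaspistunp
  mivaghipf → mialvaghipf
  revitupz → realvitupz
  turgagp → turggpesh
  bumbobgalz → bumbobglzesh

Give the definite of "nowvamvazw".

noaswvamvazw

rimirp and dirsazp both end in -p yet inflect differently (rimrpovi, diasrsazp), so the final letter is not what conditions the rule; the second-to-last letter is.
"nowvamvazw" has second-to-last letter 'z'. The one such stem in the data (dirsazp → diasrsazp) inserts -as- after the first vowel (as do newiwunr, mapistunp), so the same rule applies.
The other patterns: stems whose second-to-last letter is 'r' delete the last vowel and add -ovi; stems whose second-to-last letter is 'p' insert -al- after the first vowel; stems whose second-to-last letter is 'g' or 'l' delete the last vowel and add -esh.
So nowvamvazw → noaswvamvazw.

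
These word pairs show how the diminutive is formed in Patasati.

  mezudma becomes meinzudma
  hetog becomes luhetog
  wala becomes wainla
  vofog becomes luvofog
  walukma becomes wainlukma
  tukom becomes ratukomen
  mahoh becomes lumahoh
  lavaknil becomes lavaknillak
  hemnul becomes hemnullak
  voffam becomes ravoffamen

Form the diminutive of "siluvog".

"siluvog" ends in -g. The stems ending in -g (vofog → luvofog, hetog → luhetog) add the prefix lu-.
The other patterns: stems ending in -m add ra- … -en around the stem; stems ending in -a insert -in- after the first vowel; stems ending in -l double the final consonant and add -ak.
So siluvog → lusiluvog.

lusiluvog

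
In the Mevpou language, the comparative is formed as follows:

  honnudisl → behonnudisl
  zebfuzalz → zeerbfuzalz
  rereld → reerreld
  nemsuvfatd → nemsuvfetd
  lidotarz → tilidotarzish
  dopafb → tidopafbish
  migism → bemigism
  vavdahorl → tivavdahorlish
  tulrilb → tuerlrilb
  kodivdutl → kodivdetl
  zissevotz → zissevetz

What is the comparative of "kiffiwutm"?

honnudisl and kodivdutl both end in -l yet inflect differently (behonnudisl, kodivdetl), so the final letter is not what conditions the rule; the second-to-last letter is.
"kiffiwutm" has second-to-last letter 't'. The stems whose second-to-last letter is 't' (nemsuvfatd → nemsuvfetd, zissevotz → zissevetz, kodivdutl → kodivdetl) change the last vowel to 'e'.
So kiffiwutm → kiffiwetm.

kiffiwetm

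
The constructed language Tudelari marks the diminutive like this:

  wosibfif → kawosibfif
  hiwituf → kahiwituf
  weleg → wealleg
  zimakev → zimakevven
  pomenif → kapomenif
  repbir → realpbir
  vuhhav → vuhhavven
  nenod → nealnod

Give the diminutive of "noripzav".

zimakev and weleg both have last vowel 'e' yet inflect differently (zimakevven, wealleg), so the last vowel is not what conditions the rule; the final letter is.
"noripzav" ends in -v. The stems ending in -v (zimakev → zimakevven, vuhhav → vuhhavven) double the final consonant and add -en.
So noripzav → noripzavven.

noripzavven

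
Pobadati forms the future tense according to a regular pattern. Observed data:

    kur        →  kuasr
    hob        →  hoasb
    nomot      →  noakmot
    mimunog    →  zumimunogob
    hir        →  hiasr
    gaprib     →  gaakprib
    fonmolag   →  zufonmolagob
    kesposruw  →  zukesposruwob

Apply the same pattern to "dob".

doasb

hob and gaprib both end in -b yet inflect differently (hoasb, gaakprib), so the final letter is not what conditions the rule; the number of vowels is.
"dob" has 1 vowel. The stems with 1 vowel (hir → hiasr, kur → kuasr, hob → hoasb) insert -as- after the first vowel.
So dob → doasb.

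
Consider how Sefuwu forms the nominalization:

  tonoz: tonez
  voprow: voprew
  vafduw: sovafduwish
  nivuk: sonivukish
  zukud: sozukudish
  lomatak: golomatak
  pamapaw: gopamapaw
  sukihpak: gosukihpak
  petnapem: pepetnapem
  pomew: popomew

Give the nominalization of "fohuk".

sofohukish

"fohuk" has last vowel 'u'. The stems whose last vowel is 'u' (vafduw → sovafduwish, nivuk → sonivukish, zukud → sozukudish) add so- … -ish around the stem.
The other patterns: stems whose last vowel is 'o' change the last vowel to 'e'; stems whose last vowel is 'a' add the prefix go-; stems whose last vowel is 'e' repeat the first consonant+vowel as a prefix.
So fohuk → sofohukish.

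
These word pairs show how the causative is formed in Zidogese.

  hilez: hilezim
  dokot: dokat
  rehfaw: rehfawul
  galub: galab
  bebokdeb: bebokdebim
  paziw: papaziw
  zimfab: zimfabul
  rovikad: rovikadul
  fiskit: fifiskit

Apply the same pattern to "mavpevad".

bebokdeb and zimfab both end in -b yet inflect differently (bebokdebim, zimfabul), so the final letter is not what conditions the rule; the last vowel is.
"mavpevad" has last vowel 'a'. The stems whose last vowel is 'a' (zimfab → zimfabul, rovikad → rovikadul, rehfaw → rehfawul) add -ul.
The other patterns: stems whose last vowel is 'e' add -im; stems whose last vowel is 'o' or 'u' change the last vowel to 'a'; stems whose last vowel is 'i' repeat the first consonant+vowel as a prefix.
So mavpevad → mavpevadul.

mavpevadul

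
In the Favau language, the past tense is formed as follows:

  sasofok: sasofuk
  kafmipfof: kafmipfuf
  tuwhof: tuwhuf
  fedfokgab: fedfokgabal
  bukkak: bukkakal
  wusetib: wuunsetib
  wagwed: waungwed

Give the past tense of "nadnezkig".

sasofok and bukkak both end in -k yet inflect differently (sasofuk, bukkakal), so the final letter is not what conditions the rule; the last vowel is.
"nadnezkig" has last vowel 'i'. The one such stem in the data (wusetib → wuunsetib) inserts -un- after the first vowel (as does wagwed), so the same rule applies.
The other patterns: stems whose last vowel is 'o' change the last vowel to 'u'; stems whose last vowel is 'a' add -al.
So nadnezkig → naundnezkig.

naundnezkig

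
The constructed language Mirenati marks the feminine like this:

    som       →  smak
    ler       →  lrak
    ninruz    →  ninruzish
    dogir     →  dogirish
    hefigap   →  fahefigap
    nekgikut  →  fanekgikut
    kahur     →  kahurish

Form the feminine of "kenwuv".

ler and kahur both end in -r yet inflect differently (lrak, kahurish), so the final letter is not what conditions the rule; the number of vowels is.
"kenwuv" has 2 vowels. The stems with 2 vowels (ninruz → ninruzish, kahur → kahurish, dogir → dogirish) add -ish.
The other patterns: stems with 1 vowel delete the last vowel and add -ak; stems with 3 vowels add the prefix fa-.
So kenwuv → kenwuvish.

kenwuvish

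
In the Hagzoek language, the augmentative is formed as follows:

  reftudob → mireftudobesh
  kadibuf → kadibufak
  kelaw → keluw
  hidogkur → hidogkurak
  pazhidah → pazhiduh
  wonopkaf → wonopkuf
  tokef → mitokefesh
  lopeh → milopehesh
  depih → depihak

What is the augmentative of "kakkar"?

pazhidah and lopeh both end in -h yet inflect differently (pazhiduh, milopehesh), so the final letter is not what conditions the rule; the last vowel is.
"kakkar" has last vowel 'a'. The stems whose last vowel is 'a' (kelaw → keluw, wonopkaf → wonopkuf, pazhidah → pazhiduh) change the last vowel to 'u'.
So kakkar → kakkur.

kakkur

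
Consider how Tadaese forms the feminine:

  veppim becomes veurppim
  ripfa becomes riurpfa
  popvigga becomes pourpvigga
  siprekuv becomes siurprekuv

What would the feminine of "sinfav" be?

Every pair shown (veppim → veurppim, ripfa → riurpfa, popvigga → pourpvigga, …) follows the same rule: insert -ur- after the first vowel.
So sinfav → siurnfav.

siurnfav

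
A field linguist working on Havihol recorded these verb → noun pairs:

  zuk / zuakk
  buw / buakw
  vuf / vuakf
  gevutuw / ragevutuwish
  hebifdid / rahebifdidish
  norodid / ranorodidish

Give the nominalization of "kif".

kiakf

buw and gevutuw both end in -w yet inflect differently (buakw, ragevutuwish), so the final letter is not what conditions the rule; the number of vowels is.
"kif" has 1 vowel. The stems with 1 vowel (zuk → zuakk, buw → buakw, vuf → vuakf) insert -ak- after the first vowel.
The other pattern: stems with 3 vowels add ra- … -ish around the stem.
So kif → kiakf.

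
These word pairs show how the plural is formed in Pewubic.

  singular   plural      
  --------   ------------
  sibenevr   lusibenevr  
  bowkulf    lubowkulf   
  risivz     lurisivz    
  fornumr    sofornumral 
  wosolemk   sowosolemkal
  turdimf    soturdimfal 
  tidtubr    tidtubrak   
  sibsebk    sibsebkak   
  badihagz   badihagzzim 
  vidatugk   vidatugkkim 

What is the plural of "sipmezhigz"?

sipmezhigzzim

"sipmezhigz" has second-to-last letter 'g'. The stems whose second-to-last letter is 'g' (badihagz → badihagzzim, vidatugk → vidatugkkim) double the final consonant and add -im.
The other patterns: stems whose second-to-last letter is 'l' or 'v' add the prefix lu-; stems whose second-to-last letter is 'm' add so- … -al around the stem; stems whose second-to-last letter is 'b' add -ak.
So sipmezhigz → sipmezhigzzim.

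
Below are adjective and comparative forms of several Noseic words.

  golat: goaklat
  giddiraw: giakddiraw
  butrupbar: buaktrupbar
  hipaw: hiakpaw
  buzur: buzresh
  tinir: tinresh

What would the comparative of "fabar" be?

butrupbar and buzur both end in -r yet inflect differently (buaktrupbar, buzresh), so the final letter is not what conditions the rule; the last vowel is.
"fabar" has last vowel 'a'. The stems whose last vowel is 'a' (golat → goaklat, giddiraw → giakddiraw, butrupbar → buaktrupbar) insert -ak- after the first vowel.
So fabar → faakbar.

faakbar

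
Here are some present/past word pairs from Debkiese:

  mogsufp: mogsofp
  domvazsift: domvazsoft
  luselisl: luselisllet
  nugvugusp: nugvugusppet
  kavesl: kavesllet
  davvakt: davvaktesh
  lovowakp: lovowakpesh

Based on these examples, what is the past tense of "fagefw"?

"fagefw" has second-to-last letter 'f'. The stems whose second-to-last letter is 'f' (mogsufp → mogsofp, domvazsift → domvazsoft) change the last vowel to 'o'.
So fagefw → fagofw.

fagofw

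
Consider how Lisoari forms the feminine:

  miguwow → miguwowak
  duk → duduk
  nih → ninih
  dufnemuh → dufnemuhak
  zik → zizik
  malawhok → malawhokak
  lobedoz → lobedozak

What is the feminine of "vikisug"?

dufnemuh and nih both end in -h yet inflect differently (dufnemuhak, ninih), so the final letter is not what conditions the rule; the number of vowels is.
"vikisug" has 3 vowels. The stems with 3 vowels (malawhok → malawhokak, miguwow → miguwowak, lobedoz → lobedozak) add -ak.
The other pattern: stems with 1 vowel repeat the first consonant+vowel as a prefix.
So vikisug → vikisugak.

vikisugak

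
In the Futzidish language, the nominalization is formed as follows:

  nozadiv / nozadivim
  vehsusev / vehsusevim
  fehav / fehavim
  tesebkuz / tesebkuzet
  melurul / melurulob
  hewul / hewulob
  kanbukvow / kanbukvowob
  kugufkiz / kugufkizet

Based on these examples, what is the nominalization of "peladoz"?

"peladoz" ends in -z. The stems ending in -z (tesebkuz → tesebkuzet, kugufkiz → kugufkizet) add -et.
So peladoz → peladozet.

peladozet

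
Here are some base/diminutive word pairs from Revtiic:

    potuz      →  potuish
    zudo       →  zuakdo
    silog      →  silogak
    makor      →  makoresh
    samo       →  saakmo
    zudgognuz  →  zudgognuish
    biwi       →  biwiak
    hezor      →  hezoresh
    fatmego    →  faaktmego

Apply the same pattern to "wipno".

"wipno" ends in -o. The stems ending in -o (zudo → zuakdo, samo → saakmo, fatmego → faaktmego) insert -ak- after the first vowel.
The other patterns: stems ending in -r add -esh; stems ending in -z drop the final letter and add -ish; stems ending in -g or -i add -ak.
So wipno → wiakpno.

wiakpno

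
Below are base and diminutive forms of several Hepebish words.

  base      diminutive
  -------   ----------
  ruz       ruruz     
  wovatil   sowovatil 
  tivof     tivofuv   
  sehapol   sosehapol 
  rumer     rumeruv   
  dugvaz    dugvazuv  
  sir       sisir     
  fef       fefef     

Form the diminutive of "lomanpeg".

"lomanpeg" has 3 vowels. The stems with 3 vowels (wovatil → sowovatil, sehapol → sosehapol) add the prefix so-.
So lomanpeg → solomanpeg.

solomanpeg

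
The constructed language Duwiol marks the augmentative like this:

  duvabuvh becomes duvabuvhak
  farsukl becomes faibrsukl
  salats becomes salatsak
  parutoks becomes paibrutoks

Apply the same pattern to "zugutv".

zugutvak

parutoks and salats both end in -s yet inflect differently (paibrutoks, salatsak), so the final letter is not what conditions the rule; the second-to-last letter is.
"zugutv" has second-to-last letter 't'. The one such stem in the data (salats → salatsak) adds -ak, so the same rule applies.
So zugutv → zugutvak.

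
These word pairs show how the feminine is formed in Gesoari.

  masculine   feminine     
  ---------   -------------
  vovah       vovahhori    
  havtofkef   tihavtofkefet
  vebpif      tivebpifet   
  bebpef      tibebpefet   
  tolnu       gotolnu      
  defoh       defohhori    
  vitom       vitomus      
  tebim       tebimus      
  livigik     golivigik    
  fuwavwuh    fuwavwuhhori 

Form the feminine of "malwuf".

vebpif and tebim both have last vowel 'i' yet inflect differently (tivebpifet, tebimus), so the last vowel is not what conditions the rule; the final letter is.
"malwuf" ends in -f. The stems ending in -f (vebpif → tivebpifet, havtofkef → tihavtofkefet, bebpef → tibebpefet) add ti- … -et around the stem.
The other patterns: stems ending in -h double the final consonant and add -ori; stems ending in -m add -us; stems ending in -k or -u add the prefix go-.
So malwuf → timalwufet.

timalwufet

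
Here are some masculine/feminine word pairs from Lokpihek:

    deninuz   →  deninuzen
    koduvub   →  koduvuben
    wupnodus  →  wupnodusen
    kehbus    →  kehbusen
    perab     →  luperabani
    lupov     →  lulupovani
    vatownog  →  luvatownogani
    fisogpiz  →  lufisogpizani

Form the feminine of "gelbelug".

gelbelugen

"gelbelug" has last vowel 'u'. The stems whose last vowel is 'u' (deninuz → deninuzen, koduvub → koduvuben, wupnodus → wupnodusen) add -en.
The other pattern: stems whose last vowel is 'a', 'i' or 'o' add lu- … -ani around the stem.
So gelbelug → gelbelugen.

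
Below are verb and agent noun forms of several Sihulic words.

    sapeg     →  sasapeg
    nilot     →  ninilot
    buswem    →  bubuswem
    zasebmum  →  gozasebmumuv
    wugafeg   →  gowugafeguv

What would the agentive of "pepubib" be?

gopepubibuv

buswem and zasebmum both end in -m yet inflect differently (bubuswem, gozasebmumuv), so the final letter is not what conditions the rule; the number of vowels is.
"pepubib" has 3 vowels. The stems with 3 vowels (zasebmum → gozasebmumuv, wugafeg → gowugafeguv) add go- … -uv around the stem.
The other pattern: stems with 2 vowels repeat the first consonant+vowel as a prefix.
So pepubib → gopepubibuv.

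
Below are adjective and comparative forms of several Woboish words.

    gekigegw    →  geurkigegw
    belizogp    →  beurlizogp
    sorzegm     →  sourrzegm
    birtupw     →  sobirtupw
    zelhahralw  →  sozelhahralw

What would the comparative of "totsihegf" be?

tourtsihegf

gekigegw and birtupw both end in -w yet inflect differently (geurkigegw, sobirtupw), so the final letter is not what conditions the rule; the second-to-last letter is.
"totsihegf" has second-to-last letter 'g'. The stems whose second-to-last letter is 'g' (gekigegw → geurkigegw, belizogp → beurlizogp, sorzegm → sourrzegm) insert -ur- after the first vowel.
The other pattern: stems whose second-to-last letter is 'l' or 'p' add the prefix so-.
So totsihegf → tourtsihegf.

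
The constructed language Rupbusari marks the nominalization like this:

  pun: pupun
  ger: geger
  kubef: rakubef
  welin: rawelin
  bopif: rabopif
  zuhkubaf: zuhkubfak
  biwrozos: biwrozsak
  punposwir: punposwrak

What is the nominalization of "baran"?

rabaran

pun and welin both end in -n yet inflect differently (pupun, rawelin), so the final letter is not what conditions the rule; the number of vowels is.
"baran" has 2 vowels. The stems with 2 vowels (kubef → rakubef, welin → rawelin, bopif → rabopif) add the prefix ra-.
The other patterns: stems with 1 vowel repeat the first consonant+vowel as a prefix; stems with 3 vowels delete the last vowel and add -ak.
So baran → rabaran.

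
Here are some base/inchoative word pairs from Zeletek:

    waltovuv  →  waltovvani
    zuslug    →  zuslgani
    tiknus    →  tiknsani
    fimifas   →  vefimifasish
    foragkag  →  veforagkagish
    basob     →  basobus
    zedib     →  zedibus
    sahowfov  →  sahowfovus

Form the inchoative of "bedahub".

bedahbani

"bedahub" has last vowel 'u'. The stems whose last vowel is 'u' (waltovuv → waltovvani, zuslug → zuslgani, tiknus → tiknsani) delete the last vowel and add -ani.
So bedahub → bedahbani.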